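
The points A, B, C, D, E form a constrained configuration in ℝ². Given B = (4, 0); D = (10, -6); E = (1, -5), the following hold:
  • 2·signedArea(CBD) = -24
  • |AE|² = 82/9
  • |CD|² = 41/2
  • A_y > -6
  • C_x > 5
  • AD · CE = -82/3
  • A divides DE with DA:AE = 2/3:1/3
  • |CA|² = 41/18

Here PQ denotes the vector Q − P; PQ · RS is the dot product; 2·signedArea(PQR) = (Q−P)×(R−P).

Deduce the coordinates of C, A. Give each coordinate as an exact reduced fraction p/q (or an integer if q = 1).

1. A_x = 4  [A divides DE with DA:AE = 2/3:1/3]
2. A_y = -16/3  [A divides DE with DA:AE = 2/3:1/3]
   → A = (4, -16/3)
3. C_x = 11/2  [2·signedArea(CBD) = -24 ∩ AD · CE = -82/3]
4. C_y = -11/2  [2·signedArea(CBD) = -24 ∩ AD · CE = -82/3]
   → C = (11/2, -11/2)

A = (4, -16/3)
C = (11/2, -11/2)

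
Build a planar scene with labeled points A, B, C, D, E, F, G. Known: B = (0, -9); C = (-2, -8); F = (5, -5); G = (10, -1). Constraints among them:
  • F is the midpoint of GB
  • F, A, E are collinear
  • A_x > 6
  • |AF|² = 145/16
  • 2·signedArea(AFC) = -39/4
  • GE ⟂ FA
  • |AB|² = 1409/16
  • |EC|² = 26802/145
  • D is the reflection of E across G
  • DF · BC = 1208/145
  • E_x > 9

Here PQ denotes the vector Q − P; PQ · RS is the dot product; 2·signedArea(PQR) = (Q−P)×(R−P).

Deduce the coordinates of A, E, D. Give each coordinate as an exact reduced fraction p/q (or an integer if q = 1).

1. A_x = 7  [line 3·x + -7·y + -161/4 = 0 ∩ |AB|² = 1409/16]
2. A_y = -11/4  [line 3·x + -7·y + -161/4 = 0 ∩ |AB|² = 1409/16]
   → A = (7, -11/4)
3. E_x = 1333/145  [F, A, E are collinear ∩ GE ⟂ FA]
4. E_y = -41/145  [F, A, E are collinear ∩ GE ⟂ FA]
   → E = (1333/145, -41/145)
5. D_x = 1567/145  [D is the reflection of E across G]
6. D_y = -249/145  [D is the reflection of E across G]
   → D = (1567/145, -249/145)

A = (7, -11/4)
D = (1567/145, -249/145)
E = (1333/145, -41/145)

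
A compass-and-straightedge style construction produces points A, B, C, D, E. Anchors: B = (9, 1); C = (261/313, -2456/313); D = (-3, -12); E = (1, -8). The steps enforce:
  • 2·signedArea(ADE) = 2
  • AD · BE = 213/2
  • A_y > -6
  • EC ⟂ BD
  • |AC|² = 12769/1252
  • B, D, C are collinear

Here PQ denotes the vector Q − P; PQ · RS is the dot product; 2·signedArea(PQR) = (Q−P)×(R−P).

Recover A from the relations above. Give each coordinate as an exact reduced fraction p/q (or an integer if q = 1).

1. A_x = 3  [2·signedArea(ADE) = 2 ∩ AD · BE = 213/2]
2. A_y = -11/2  [2·signedArea(ADE) = 2 ∩ AD · BE = 213/2]
   → A = (3, -11/2)

A = (3, -11/2)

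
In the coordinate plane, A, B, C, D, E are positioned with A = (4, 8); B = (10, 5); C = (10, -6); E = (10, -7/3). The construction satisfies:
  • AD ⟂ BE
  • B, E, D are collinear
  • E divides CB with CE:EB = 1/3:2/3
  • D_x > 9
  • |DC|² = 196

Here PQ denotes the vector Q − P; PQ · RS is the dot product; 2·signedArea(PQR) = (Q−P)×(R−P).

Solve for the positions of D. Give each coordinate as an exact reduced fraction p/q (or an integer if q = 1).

1. D_x = 10  [B, E, D are collinear ∩ AD ⟂ BE]
2. D_y = 8  [B, E, D are collinear ∩ AD ⟂ BE]
   → D = (10, 8)

D = (10, 8)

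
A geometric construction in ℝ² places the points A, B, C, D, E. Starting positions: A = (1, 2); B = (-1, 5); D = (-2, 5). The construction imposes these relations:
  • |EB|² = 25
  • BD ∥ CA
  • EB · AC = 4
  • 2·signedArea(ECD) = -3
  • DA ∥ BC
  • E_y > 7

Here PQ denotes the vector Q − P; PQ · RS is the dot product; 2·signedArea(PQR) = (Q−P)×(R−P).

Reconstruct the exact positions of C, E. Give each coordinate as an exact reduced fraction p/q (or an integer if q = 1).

1. C_x = 2  [BD ∥ CA ∩ DA ∥ BC]
2. C_y = 2  [BD ∥ CA ∩ DA ∥ BC]
   → C = (2, 2)
3. E_x = -5  [2·signedArea(ECD) = -3 ∩ EB · AC = 4]
4. E_y = 8  [2·signedArea(ECD) = -3 ∩ EB · AC = 4]
   → E = (-5, 8)

C = (2, 2)
E = (-5, 8)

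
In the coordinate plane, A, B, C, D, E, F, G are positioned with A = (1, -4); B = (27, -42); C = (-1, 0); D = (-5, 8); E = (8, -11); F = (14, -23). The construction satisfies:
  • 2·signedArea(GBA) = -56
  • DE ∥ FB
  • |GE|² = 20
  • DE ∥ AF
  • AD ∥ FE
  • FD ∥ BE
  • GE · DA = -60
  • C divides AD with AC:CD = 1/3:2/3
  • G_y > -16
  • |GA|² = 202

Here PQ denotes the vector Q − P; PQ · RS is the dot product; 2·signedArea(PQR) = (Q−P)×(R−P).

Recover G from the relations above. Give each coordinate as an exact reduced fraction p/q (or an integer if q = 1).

1. G_x = 10  [2·signedArea(GBA) = -56 ∩ GE · DA = -60]
2. G_y = -15  [2·signedArea(GBA) = -56 ∩ GE · DA = -60]
   → G = (10, -15)

G = (10, -15)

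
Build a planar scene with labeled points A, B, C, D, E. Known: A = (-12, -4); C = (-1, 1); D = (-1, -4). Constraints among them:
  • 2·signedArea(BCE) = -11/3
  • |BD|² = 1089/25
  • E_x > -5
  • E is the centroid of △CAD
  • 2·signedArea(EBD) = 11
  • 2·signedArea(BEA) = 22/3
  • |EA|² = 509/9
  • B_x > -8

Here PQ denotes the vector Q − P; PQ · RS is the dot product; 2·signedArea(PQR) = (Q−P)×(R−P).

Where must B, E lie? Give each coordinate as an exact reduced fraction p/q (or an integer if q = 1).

B = (-38/5, -4)
E = (-14/3, -7/3)

1. E_x = -14/3  [E is the centroid of △CAD]
2. E_y = -7/3  [E is the centroid of △CAD]
   → E = (-14/3, -7/3)
3. B_x = -38/5  [2·signedArea(BCE) = -11/3 ∩ 2·signedArea(EBD) = 11]
4. B_y = -4  [2·signedArea(BCE) = -11/3 ∩ 2·signedArea(EBD) = 11]
   → B = (-38/5, -4)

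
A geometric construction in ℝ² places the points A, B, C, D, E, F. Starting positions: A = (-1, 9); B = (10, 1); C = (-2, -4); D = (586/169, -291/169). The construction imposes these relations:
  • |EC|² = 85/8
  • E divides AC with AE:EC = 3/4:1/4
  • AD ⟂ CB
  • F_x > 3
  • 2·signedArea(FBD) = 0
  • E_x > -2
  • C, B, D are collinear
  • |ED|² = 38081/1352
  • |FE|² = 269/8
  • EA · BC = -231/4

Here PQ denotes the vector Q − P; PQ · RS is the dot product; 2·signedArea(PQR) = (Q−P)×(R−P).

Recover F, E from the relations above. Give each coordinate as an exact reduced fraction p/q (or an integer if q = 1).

E = (-7/4, -3/4)
F = (4, -3/2)

1. E_x = -7/4  [E divides AC with AE:EC = 3/4:1/4]
2. E_y = -3/4  [E divides AC with AE:EC = 3/4:1/4]
   → E = (-7/4, -3/4)
3. F_x = 4  [line 460/169·x + -1104/169·y + -3496/169 = 0 ∩ |FE|² = 269/8]
4. F_y = -3/2  [line 460/169·x + -1104/169·y + -3496/169 = 0 ∩ |FE|² = 269/8]
   → F = (4, -3/2)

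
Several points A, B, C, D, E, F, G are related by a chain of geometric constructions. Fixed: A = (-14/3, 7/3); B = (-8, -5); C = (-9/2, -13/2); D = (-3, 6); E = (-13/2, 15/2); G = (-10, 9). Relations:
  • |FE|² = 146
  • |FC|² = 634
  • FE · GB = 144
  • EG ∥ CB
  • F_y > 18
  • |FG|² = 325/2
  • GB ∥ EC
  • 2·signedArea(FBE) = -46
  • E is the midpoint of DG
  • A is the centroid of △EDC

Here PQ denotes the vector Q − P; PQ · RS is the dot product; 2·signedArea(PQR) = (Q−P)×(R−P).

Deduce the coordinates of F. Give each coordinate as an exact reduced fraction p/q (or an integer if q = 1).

1. F_x = -3/2  [FE · GB = 144 ∩ 2·signedArea(FBE) = -46]
2. F_y = 37/2  [FE · GB = 144 ∩ 2·signedArea(FBE) = -46]
   → F = (-3/2, 37/2)

F = (-3/2, 37/2)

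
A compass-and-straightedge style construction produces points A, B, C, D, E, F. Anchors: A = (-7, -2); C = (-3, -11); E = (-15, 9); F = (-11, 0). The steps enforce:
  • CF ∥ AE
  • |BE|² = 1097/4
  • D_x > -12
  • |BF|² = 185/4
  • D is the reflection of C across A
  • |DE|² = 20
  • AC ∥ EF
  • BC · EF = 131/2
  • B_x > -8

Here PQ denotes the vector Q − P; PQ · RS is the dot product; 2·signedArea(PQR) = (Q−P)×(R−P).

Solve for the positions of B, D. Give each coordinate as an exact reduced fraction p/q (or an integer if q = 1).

B = (-7, -11/2)
D = (-11, 7)

1. B_x = -7  [line -4·x + 9·y + 43/2 = 0 ∩ |BF|² = 185/4]
2. B_y = -11/2  [line -4·x + 9·y + 43/2 = 0 ∩ |BF|² = 185/4]
   → B = (-7, -11/2)
3. D_x = -11  [D is the reflection of C across A]
4. D_y = 7  [D is the reflection of C across A]
   → D = (-11, 7)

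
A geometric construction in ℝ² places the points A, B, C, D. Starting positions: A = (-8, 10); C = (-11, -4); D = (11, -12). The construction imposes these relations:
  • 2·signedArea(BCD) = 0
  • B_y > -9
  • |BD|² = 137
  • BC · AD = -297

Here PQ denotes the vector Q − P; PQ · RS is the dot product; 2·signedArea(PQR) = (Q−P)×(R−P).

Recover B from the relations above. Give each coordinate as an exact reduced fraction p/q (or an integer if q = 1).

1. B_x = 0  [2·signedArea(BCD) = 0 ∩ BC · AD = -297]
2. B_y = -8  [2·signedArea(BCD) = 0 ∩ BC · AD = -297]
   → B = (0, -8)

B = (0, -8)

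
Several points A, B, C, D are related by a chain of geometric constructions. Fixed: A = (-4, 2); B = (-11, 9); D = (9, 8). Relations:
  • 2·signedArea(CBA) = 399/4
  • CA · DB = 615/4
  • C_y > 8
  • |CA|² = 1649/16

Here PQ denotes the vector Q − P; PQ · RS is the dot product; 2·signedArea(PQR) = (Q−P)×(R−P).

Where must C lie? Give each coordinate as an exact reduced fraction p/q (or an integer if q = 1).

C = (4, 33/4)

1. C_x = 4  [2·signedArea(CBA) = 399/4 ∩ CA · DB = 615/4]
2. C_y = 33/4  [2·signedArea(CBA) = 399/4 ∩ CA · DB = 615/4]
   → C = (4, 33/4)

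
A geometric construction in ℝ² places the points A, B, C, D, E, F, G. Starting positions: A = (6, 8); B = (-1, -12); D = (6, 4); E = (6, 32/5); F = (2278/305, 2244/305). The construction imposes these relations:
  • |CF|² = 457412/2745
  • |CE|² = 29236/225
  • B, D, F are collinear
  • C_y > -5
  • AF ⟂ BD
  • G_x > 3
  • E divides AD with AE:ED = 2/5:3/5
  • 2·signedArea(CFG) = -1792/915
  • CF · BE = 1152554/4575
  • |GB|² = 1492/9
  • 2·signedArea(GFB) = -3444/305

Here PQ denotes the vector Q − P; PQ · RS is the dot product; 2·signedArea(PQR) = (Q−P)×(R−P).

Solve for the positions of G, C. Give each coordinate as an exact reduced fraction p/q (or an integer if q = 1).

C = (4/3, -4)
G = (11/3, 0)

1. G_x = 11/3  [line 5904/305·x + -2583/305·y + -21648/305 = 0 ∩ |GB|² = 1492/9]
2. G_y = 0  [line 5904/305·x + -2583/305·y + -21648/305 = 0 ∩ |GB|² = 1492/9]
   → G = (11/3, 0)
3. C_x = 4/3  [2·signedArea(CFG) = -1792/915 ∩ CF · BE = 1152554/4575]
4. C_y = -4  [2·signedArea(CFG) = -1792/915 ∩ CF · BE = 1152554/4575]
   → C = (4/3, -4)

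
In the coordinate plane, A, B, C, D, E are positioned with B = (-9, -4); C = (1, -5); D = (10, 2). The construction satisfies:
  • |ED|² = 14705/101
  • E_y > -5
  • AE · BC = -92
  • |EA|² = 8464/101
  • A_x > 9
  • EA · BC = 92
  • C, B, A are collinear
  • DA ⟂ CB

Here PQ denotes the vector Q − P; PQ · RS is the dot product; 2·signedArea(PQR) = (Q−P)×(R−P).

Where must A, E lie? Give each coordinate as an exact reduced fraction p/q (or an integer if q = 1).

A = (931/101, -588/101)
E = (11/101, -496/101)

1. A_x = 931/101  [C, B, A are collinear ∩ DA ⟂ CB]
2. A_y = -588/101  [C, B, A are collinear ∩ DA ⟂ CB]
   → A = (931/101, -588/101)
3. E_x = 11/101  [line -10·x + 1·y + 6 = 0 ∩ |EA|² = 8464/101]
4. E_y = -496/101  [line -10·x + 1·y + 6 = 0 ∩ |EA|² = 8464/101]
   → E = (11/101, -496/101)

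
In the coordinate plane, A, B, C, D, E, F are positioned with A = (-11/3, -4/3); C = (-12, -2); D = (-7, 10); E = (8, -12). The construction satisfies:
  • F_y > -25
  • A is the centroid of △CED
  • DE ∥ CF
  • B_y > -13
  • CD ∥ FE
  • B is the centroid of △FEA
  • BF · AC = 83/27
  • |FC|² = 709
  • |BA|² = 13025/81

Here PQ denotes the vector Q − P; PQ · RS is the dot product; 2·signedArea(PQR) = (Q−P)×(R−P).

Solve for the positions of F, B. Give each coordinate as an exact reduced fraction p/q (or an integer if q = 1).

1. F_x = 3  [CD ∥ FE ∩ DE ∥ CF]
2. F_y = -24  [CD ∥ FE ∩ DE ∥ CF]
   → F = (3, -24)
3. B_x = 22/9  [B is the centroid of △FEA]
4. B_y = -112/9  [B is the centroid of △FEA]
   → B = (22/9, -112/9)

B = (22/9, -112/9)
F = (3, -24)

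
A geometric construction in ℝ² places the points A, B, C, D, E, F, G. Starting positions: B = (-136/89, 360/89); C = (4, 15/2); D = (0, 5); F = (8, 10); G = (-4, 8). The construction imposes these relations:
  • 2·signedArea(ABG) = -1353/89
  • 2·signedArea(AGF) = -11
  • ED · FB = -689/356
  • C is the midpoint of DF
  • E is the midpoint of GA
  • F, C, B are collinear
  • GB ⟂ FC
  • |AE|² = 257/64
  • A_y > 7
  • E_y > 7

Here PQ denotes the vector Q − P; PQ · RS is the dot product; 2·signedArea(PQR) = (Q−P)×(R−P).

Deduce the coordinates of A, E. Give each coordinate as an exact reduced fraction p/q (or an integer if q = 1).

A = (0, 31/4)
E = (-2, 63/8)

1. A_x = 0  [2·signedArea(ABG) = -1353/89 ∩ 2·signedArea(AGF) = -11]
2. A_y = 31/4  [2·signedArea(ABG) = -1353/89 ∩ 2·signedArea(AGF) = -11]
   → A = (0, 31/4)
3. E_x = -2  [E is the midpoint of GA]
4. E_y = 63/8  [E is the midpoint of GA]
   → E = (-2, 63/8)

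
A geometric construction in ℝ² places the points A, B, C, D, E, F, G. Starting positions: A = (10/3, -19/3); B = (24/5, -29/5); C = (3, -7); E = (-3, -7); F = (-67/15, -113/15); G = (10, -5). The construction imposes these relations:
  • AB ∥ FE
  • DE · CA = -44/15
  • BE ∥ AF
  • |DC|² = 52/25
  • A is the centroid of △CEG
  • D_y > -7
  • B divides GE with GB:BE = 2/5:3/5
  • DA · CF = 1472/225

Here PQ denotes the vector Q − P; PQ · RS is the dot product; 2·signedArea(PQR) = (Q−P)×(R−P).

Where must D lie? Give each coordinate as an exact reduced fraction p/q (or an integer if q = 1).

1. D_x = 21/5  [DE · CA = -44/15 ∩ DA · CF = 1472/225]
2. D_y = -31/5  [DE · CA = -44/15 ∩ DA · CF = 1472/225]
   → D = (21/5, -31/5)

D = (21/5, -31/5)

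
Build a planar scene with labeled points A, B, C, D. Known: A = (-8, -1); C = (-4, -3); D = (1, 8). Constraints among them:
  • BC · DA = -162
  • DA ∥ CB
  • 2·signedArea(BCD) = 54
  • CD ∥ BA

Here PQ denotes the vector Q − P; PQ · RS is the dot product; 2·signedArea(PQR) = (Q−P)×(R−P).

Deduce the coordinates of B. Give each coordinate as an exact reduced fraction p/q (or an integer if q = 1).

1. B_x = -13  [CD ∥ BA ∩ DA ∥ CB]
2. B_y = -12  [CD ∥ BA ∩ DA ∥ CB]
   → B = (-13, -12)

B = (-13, -12)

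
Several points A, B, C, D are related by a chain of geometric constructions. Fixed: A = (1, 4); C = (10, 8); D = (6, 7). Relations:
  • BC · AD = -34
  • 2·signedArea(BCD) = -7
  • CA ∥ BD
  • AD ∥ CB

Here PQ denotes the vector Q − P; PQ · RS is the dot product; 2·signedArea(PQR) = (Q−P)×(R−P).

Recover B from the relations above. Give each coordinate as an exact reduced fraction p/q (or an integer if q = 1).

B = (15, 11)

1. B_x = 15  [CA ∥ BD ∩ AD ∥ CB]
2. B_y = 11  [CA ∥ BD ∩ AD ∥ CB]
   → B = (15, 11)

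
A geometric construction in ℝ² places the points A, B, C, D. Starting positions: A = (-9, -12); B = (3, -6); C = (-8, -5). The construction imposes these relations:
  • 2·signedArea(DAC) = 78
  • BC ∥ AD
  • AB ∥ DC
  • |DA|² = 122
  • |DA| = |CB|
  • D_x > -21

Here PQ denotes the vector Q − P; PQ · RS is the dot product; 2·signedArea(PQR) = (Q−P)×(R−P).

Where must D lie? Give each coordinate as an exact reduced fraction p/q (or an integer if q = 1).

1. D_x = -20  [AB ∥ DC ∩ BC ∥ AD]
2. D_y = -11  [AB ∥ DC ∩ BC ∥ AD]
   → D = (-20, -11)

D = (-20, -11)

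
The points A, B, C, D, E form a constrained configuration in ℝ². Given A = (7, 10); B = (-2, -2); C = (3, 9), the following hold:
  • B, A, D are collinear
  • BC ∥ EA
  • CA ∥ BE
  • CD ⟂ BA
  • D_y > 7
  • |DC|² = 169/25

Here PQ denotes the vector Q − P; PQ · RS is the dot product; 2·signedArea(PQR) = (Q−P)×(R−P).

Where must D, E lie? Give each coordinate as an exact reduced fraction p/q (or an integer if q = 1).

1. D_x = 127/25  [B, A, D are collinear ∩ CD ⟂ BA]
2. D_y = 186/25  [B, A, D are collinear ∩ CD ⟂ BA]
   → D = (127/25, 186/25)
3. E_x = 2  [BC ∥ EA ∩ CA ∥ BE]
4. E_y = -1  [BC ∥ EA ∩ CA ∥ BE]
   → E = (2, -1)

D = (127/25, 186/25)
E = (2, -1)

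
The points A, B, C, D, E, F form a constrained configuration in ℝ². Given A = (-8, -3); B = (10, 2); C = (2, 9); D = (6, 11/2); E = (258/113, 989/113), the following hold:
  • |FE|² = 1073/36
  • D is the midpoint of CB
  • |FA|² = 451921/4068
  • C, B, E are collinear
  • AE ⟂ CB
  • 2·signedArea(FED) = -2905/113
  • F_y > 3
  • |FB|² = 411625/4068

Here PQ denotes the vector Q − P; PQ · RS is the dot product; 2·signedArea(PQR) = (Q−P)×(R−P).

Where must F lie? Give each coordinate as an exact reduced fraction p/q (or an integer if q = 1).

F = (32/339, 2543/678)

1. F_x = 32/339  [line 735/226·x + 420/113·y + -1610/113 = 0 ∩ |FB|² = 411625/4068]
2. F_y = 2543/678  [line 735/226·x + 420/113·y + -1610/113 = 0 ∩ |FB|² = 411625/4068]
   → F = (32/339, 2543/678)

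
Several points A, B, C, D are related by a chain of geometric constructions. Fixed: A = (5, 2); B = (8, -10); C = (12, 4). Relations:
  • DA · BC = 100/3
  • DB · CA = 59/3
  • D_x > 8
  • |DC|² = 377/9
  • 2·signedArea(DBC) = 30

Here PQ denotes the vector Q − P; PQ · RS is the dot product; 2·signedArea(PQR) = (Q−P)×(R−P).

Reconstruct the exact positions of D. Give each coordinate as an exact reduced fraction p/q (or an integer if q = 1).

D = (25/3, -4/3)

1. D_x = 25/3  [DB · CA = 59/3 ∩ DA · BC = 100/3]
2. D_y = -4/3  [DB · CA = 59/3 ∩ DA · BC = 100/3]
   → D = (25/3, -4/3)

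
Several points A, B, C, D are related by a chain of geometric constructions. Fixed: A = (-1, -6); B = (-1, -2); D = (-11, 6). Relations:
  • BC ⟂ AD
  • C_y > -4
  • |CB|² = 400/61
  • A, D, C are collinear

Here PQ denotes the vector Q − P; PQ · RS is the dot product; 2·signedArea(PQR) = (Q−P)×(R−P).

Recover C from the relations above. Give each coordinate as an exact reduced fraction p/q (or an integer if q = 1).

C = (-181/61, -222/61)

1. C_x = -181/61  [A, D, C are collinear ∩ BC ⟂ AD]
2. C_y = -222/61  [A, D, C are collinear ∩ BC ⟂ AD]
   → C = (-181/61, -222/61)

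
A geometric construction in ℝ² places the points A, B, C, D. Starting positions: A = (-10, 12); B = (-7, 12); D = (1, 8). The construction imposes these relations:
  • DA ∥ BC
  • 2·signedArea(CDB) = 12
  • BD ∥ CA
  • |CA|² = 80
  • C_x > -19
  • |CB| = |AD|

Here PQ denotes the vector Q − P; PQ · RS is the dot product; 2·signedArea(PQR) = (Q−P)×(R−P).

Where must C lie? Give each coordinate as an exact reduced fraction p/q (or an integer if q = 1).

C = (-18, 16)

1. C_x = -18  [BD ∥ CA ∩ DA ∥ BC]
2. C_y = 16  [BD ∥ CA ∩ DA ∥ BC]
   → C = (-18, 16)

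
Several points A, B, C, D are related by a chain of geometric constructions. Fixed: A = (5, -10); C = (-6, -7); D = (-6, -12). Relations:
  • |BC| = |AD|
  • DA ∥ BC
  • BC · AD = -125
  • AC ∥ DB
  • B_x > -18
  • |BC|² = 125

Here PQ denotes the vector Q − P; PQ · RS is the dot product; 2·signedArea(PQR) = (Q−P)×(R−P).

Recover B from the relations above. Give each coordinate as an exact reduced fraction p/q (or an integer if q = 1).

B = (-17, -9)

1. B_x = -17  [DA ∥ BC ∩ AC ∥ DB]
2. B_y = -9  [DA ∥ BC ∩ AC ∥ DB]
   → B = (-17, -9)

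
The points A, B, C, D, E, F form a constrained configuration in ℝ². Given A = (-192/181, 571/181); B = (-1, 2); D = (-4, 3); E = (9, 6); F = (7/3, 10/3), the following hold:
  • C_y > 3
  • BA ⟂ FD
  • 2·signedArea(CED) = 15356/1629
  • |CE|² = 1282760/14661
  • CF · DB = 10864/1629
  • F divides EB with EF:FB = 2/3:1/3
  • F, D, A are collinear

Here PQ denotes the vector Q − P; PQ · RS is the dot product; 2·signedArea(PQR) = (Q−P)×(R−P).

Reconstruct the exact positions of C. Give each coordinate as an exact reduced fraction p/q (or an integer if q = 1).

C = (115/1629, 5236/1629)

1. C_x = 115/1629  [CF · DB = 10864/1629 ∩ 2·signedArea(CED) = 15356/1629]
2. C_y = 5236/1629  [CF · DB = 10864/1629 ∩ 2·signedArea(CED) = 15356/1629]
   → C = (115/1629, 5236/1629)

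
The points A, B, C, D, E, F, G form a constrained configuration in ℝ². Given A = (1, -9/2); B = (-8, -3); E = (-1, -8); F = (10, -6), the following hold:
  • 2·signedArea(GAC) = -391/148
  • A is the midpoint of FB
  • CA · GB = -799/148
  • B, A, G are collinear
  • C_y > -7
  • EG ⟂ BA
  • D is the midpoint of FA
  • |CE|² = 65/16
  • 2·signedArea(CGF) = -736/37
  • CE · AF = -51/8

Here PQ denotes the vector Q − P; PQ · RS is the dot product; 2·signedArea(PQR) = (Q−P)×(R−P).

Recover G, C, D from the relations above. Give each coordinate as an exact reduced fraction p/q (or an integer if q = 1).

1. G_x = -14/37  [B, A, G are collinear ∩ EG ⟂ BA]
2. G_y = -158/37  [B, A, G are collinear ∩ EG ⟂ BA]
   → G = (-14/37, -158/37)
3. C_x = 0  [2·signedArea(CGF) = -736/37 ∩ CE · AF = -51/8]
4. C_y = -25/4  [2·signedArea(CGF) = -736/37 ∩ CE · AF = -51/8]
   → C = (0, -25/4)
5. D_x = 11/2  [D is the midpoint of FA]
6. D_y = -21/4  [D is the midpoint of FA]
   → D = (11/2, -21/4)

C = (0, -25/4)
D = (11/2, -21/4)
G = (-14/37, -158/37)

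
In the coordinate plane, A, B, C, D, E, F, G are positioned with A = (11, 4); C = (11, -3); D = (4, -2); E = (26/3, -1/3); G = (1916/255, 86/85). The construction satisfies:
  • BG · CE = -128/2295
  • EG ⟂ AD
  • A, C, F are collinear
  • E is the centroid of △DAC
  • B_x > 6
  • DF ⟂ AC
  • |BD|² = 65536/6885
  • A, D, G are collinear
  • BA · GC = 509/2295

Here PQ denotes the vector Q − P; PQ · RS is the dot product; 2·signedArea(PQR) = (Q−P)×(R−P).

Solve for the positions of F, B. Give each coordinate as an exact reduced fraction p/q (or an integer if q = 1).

B = (4852/765, 2/255)
F = (11, -2)

1. F_x = 11  [A, C, F are collinear ∩ DF ⟂ AC]
2. F_y = -2  [A, C, F are collinear ∩ DF ⟂ AC]
   → F = (11, -2)
3. B_x = 4852/765  [BA · GC = 509/2295 ∩ BG · CE = -128/2295]
4. B_y = 2/255  [BA · GC = 509/2295 ∩ BG · CE = -128/2295]
   → B = (4852/765, 2/255)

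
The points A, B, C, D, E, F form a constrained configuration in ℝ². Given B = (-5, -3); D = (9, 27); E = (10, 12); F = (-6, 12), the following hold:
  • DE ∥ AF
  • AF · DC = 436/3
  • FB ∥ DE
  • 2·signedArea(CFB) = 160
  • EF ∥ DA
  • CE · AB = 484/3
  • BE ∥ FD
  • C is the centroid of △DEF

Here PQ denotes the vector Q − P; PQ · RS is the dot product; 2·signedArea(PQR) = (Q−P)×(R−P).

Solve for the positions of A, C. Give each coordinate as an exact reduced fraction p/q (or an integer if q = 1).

A = (-7, 27)
C = (13/3, 17)

1. A_x = -7  [DE ∥ AF ∩ EF ∥ DA]
2. A_y = 27  [DE ∥ AF ∩ EF ∥ DA]
   → A = (-7, 27)
3. C_x = 13/3  [C is the centroid of △DEF]
4. C_y = 17  [C is the centroid of △DEF]
   → C = (13/3, 17)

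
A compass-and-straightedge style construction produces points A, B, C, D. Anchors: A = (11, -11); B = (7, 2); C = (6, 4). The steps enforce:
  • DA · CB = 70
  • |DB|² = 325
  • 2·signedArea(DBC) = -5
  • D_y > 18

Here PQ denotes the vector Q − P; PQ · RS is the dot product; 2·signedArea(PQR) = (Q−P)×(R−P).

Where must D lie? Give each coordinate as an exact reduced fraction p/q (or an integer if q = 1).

1. D_x = 1  [2·signedArea(DBC) = -5 ∩ DA · CB = 70]
2. D_y = 19  [2·signedArea(DBC) = -5 ∩ DA · CB = 70]
   → D = (1, 19)

D = (1, 19)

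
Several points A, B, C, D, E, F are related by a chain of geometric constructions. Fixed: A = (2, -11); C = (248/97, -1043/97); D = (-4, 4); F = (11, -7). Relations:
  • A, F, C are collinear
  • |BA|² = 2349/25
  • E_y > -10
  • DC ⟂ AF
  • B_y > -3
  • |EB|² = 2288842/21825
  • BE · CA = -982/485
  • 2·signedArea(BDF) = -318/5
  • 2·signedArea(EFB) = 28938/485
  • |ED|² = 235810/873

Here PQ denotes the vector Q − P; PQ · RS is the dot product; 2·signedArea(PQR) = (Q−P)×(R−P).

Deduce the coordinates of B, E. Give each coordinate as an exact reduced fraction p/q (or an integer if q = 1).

B = (-8/5, -2)
E = (521/97, -2765/291)

1. B_x = -8/5  [line 11·x + 15·y + 238/5 = 0 ∩ |BA|² = 2349/25]
2. B_y = -2  [line 11·x + 15·y + 238/5 = 0 ∩ |BA|² = 2349/25]
   → B = (-8/5, -2)
3. E_x = 521/97  [BE · CA = -982/485 ∩ 2·signedArea(EFB) = 28938/485]
4. E_y = -2765/291  [BE · CA = -982/485 ∩ 2·signedArea(EFB) = 28938/485]
   → E = (521/97, -2765/291)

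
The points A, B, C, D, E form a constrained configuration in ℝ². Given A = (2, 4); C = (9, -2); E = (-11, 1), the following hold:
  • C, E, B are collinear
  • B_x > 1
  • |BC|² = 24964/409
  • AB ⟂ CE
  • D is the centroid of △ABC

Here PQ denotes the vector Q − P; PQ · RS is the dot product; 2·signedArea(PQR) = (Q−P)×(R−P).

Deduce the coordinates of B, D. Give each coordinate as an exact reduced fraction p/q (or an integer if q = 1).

1. B_x = 521/409  [C, E, B are collinear ∩ AB ⟂ CE]
2. B_y = -344/409  [C, E, B are collinear ∩ AB ⟂ CE]
   → B = (521/409, -344/409)
3. D_x = 5020/1227  [D is the centroid of △ABC]
4. D_y = 158/409  [D is the centroid of △ABC]
   → D = (5020/1227, 158/409)

B = (521/409, -344/409)
D = (5020/1227, 158/409)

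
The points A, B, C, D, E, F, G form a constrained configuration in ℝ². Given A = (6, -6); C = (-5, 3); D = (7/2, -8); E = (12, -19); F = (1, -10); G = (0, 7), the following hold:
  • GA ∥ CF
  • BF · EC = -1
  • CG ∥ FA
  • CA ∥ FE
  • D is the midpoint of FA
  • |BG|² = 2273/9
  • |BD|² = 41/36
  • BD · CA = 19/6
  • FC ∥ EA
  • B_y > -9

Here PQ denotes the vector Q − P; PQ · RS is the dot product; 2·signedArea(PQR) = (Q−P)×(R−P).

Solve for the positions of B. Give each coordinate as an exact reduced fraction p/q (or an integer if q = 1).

1. B_x = 8/3  [BF · EC = -1 ∩ BD · CA = 19/6]
2. B_y = -26/3  [BF · EC = -1 ∩ BD · CA = 19/6]
   → B = (8/3, -26/3)

B = (8/3, -26/3)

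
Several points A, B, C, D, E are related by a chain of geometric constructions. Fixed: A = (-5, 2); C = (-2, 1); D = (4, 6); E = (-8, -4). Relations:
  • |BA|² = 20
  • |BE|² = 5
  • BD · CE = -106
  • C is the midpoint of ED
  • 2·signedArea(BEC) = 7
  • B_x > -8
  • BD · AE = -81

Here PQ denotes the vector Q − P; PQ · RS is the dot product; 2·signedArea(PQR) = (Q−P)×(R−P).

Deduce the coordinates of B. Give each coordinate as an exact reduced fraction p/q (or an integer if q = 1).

B = (-7, -2)

1. B_x = -7  [BD · CE = -106 ∩ 2·signedArea(BEC) = 7]
2. B_y = -2  [BD · CE = -106 ∩ 2·signedArea(BEC) = 7]
   → B = (-7, -2)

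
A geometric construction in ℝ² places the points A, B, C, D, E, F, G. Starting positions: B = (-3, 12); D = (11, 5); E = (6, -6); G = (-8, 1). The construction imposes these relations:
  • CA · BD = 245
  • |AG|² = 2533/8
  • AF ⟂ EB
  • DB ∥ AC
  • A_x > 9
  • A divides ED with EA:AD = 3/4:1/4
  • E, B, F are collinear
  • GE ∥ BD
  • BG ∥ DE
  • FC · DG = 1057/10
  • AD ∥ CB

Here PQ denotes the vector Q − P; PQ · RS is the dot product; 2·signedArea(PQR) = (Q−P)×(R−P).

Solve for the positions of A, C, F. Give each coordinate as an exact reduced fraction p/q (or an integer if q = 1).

1. A_x = 39/4  [A divides ED with EA:AD = 3/4:1/4]
2. A_y = 9/4  [A divides ED with EA:AD = 3/4:1/4]
   → A = (39/4, 9/4)
3. C_x = -17/4  [AD ∥ CB ∩ DB ∥ AC]
4. C_y = 37/4  [AD ∥ CB ∩ DB ∥ AC]
   → C = (-17/4, 37/4)
5. F_x = 69/20  [E, B, F are collinear ∩ AF ⟂ EB]
6. F_y = -9/10  [E, B, F are collinear ∩ AF ⟂ EB]
   → F = (69/20, -9/10)

A = (39/4, 9/4)
C = (-17/4, 37/4)
F = (69/20, -9/10)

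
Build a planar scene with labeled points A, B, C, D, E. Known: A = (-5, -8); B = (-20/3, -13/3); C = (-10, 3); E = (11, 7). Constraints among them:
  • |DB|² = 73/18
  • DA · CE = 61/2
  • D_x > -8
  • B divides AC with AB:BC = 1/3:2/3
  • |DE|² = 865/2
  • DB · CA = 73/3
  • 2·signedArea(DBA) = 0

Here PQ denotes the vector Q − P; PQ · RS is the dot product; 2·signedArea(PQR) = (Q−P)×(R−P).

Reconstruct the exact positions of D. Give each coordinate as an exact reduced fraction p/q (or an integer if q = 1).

D = (-15/2, -5/2)

1. D_x = -15/2  [2·signedArea(DBA) = 0 ∩ DA · CE = 61/2]
2. D_y = -5/2  [2·signedArea(DBA) = 0 ∩ DA · CE = 61/2]
   → D = (-15/2, -5/2)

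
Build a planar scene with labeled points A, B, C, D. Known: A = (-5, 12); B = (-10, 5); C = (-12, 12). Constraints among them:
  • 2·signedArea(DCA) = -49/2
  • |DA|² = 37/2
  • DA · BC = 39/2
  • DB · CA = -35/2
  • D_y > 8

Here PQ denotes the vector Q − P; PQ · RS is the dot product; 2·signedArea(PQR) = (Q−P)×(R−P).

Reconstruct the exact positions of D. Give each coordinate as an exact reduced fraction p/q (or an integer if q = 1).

D = (-15/2, 17/2)

1. D_x = -15/2  [DB · CA = -35/2 ∩ 2·signedArea(DCA) = -49/2]
2. D_y = 17/2  [DB · CA = -35/2 ∩ 2·signedArea(DCA) = -49/2]
   → D = (-15/2, 17/2)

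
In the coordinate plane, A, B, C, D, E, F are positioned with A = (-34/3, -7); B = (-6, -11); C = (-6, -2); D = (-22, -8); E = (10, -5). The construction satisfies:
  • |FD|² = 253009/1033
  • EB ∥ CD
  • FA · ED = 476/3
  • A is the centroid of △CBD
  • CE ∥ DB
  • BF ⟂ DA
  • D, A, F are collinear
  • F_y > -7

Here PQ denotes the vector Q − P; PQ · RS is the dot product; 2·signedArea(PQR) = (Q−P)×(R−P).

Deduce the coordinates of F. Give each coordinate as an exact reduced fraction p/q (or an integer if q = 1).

F = (-6630/1033, -6755/1033)

1. F_x = -6630/1033  [D, A, F are collinear ∩ BF ⟂ DA]
2. F_y = -6755/1033  [D, A, F are collinear ∩ BF ⟂ DA]
   → F = (-6630/1033, -6755/1033)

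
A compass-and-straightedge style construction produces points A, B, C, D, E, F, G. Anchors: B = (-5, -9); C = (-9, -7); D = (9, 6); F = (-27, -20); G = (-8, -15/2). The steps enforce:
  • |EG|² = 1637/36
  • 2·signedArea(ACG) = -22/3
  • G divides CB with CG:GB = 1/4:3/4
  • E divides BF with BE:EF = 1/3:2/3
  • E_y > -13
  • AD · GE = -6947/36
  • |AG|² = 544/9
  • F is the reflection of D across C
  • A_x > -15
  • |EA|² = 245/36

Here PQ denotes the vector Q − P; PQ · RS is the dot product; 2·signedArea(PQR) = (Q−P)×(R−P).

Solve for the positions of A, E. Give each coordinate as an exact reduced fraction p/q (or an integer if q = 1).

A = (-44/3, -23/2)
E = (-37/3, -38/3)

1. E_x = -37/3  [E divides BF with BE:EF = 1/3:2/3]
2. E_y = -38/3  [E divides BF with BE:EF = 1/3:2/3]
   → E = (-37/3, -38/3)
3. A_x = -44/3  [2·signedArea(ACG) = -22/3 ∩ AD · GE = -6947/36]
4. A_y = -23/2  [2·signedArea(ACG) = -22/3 ∩ AD · GE = -6947/36]
   → A = (-44/3, -23/2)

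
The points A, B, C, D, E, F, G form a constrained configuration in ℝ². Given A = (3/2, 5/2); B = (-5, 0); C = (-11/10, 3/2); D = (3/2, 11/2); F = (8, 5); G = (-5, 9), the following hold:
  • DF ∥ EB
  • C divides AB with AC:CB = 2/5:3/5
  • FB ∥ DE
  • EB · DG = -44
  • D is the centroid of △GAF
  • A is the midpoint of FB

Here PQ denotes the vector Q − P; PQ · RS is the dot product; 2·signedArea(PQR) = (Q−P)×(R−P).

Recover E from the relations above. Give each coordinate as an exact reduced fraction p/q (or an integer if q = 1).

E = (-23/2, 1/2)

1. E_x = -23/2  [DF ∥ EB ∩ FB ∥ DE]
2. E_y = 1/2  [DF ∥ EB ∩ FB ∥ DE]
   → E = (-23/2, 1/2)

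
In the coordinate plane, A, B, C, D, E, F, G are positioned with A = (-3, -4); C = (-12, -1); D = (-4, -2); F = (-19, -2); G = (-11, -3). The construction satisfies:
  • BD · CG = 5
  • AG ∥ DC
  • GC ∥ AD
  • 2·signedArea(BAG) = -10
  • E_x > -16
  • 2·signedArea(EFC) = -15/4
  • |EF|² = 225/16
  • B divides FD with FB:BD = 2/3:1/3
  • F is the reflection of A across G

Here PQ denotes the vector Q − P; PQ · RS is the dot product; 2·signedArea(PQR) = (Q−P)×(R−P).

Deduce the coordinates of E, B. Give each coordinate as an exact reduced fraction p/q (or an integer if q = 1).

B = (-9, -2)
E = (-61/4, -2)

1. E_x = -61/4  [line -1·x + 7·y + -5/4 = 0 ∩ |EF|² = 225/16]
2. E_y = -2  [line -1·x + 7·y + -5/4 = 0 ∩ |EF|² = 225/16]
   → E = (-61/4, -2)
3. B_x = -9  [B divides FD with FB:BD = 2/3:1/3]
4. B_y = -2  [B divides FD with FB:BD = 2/3:1/3]
   → B = (-9, -2)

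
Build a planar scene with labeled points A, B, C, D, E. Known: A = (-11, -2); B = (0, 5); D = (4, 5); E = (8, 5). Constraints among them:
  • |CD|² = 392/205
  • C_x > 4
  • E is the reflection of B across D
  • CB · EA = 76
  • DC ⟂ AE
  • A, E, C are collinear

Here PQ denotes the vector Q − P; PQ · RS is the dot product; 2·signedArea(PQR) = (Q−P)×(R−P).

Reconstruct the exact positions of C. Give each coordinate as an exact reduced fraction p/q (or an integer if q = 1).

C = (918/205, 759/205)

1. C_x = 918/205  [A, E, C are collinear ∩ DC ⟂ AE]
2. C_y = 759/205  [A, E, C are collinear ∩ DC ⟂ AE]
   → C = (918/205, 759/205)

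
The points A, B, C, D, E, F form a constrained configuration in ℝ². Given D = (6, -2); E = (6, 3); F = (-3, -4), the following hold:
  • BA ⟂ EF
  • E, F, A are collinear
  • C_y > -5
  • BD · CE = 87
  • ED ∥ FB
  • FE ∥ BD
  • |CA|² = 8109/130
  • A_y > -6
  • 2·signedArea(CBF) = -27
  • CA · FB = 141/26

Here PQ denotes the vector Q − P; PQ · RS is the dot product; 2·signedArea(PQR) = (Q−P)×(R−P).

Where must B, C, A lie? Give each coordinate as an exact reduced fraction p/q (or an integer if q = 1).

1. B_x = -3  [FE ∥ BD ∩ ED ∥ FB]
2. B_y = -9  [FE ∥ BD ∩ ED ∥ FB]
   → B = (-3, -9)
3. C_x = 12/5  [2·signedArea(CBF) = -27 ∩ BD · CE = 87]
4. C_y = -24/5  [2·signedArea(CBF) = -27 ∩ BD · CE = 87]
   → C = (12/5, -24/5)
5. A_x = -141/26  [E, F, A are collinear ∩ BA ⟂ EF]
6. A_y = -153/26  [E, F, A are collinear ∩ BA ⟂ EF]
   → A = (-141/26, -153/26)

A = (-141/26, -153/26)
B = (-3, -9)
C = (12/5, -24/5)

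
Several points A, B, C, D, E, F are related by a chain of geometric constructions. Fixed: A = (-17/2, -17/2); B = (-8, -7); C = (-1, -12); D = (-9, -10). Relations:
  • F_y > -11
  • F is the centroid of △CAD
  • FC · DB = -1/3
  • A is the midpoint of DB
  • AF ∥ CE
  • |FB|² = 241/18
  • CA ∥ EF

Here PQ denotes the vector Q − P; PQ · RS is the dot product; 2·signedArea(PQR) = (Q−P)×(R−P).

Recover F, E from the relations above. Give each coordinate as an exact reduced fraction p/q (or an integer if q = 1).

1. F_x = -37/6  [F is the centroid of △CAD]
2. F_y = -61/6  [F is the centroid of △CAD]
   → F = (-37/6, -61/6)
3. E_x = 4/3  [CA ∥ EF ∩ AF ∥ CE]
4. E_y = -41/3  [CA ∥ EF ∩ AF ∥ CE]
   → E = (4/3, -41/3)

E = (4/3, -41/3)
F = (-37/6, -61/6)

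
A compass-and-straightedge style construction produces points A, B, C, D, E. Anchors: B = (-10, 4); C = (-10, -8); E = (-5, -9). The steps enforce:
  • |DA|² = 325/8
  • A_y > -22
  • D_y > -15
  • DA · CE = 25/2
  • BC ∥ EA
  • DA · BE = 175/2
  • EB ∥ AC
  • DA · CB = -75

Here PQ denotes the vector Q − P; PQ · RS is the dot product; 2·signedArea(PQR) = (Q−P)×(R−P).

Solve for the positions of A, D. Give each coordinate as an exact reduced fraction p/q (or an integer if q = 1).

A = (-5, -21)
D = (-25/4, -59/4)

1. A_x = -5  [EB ∥ AC ∩ BC ∥ EA]
2. A_y = -21  [EB ∥ AC ∩ BC ∥ EA]
   → A = (-5, -21)
3. D_x = -25/4  [DA · CE = 25/2 ∩ DA · CB = -75]
4. D_y = -59/4  [DA · CE = 25/2 ∩ DA · CB = -75]
   → D = (-25/4, -59/4)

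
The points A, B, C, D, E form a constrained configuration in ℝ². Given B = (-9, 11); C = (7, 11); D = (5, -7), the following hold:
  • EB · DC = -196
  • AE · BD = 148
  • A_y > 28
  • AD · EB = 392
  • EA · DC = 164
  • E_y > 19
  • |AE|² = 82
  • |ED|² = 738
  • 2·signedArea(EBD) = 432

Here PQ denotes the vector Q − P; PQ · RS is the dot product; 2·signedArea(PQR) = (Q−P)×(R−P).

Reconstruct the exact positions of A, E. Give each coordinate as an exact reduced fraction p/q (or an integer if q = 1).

A = (9, 29)
E = (8, 20)

1. E_x = 8  [2·signedArea(EBD) = 432 ∩ EB · DC = -196]
2. E_y = 20  [2·signedArea(EBD) = 432 ∩ EB · DC = -196]
   → E = (8, 20)
3. A_x = 9  [AE · BD = 148 ∩ EA · DC = 164]
4. A_y = 29  [AE · BD = 148 ∩ EA · DC = 164]
   → A = (9, 29)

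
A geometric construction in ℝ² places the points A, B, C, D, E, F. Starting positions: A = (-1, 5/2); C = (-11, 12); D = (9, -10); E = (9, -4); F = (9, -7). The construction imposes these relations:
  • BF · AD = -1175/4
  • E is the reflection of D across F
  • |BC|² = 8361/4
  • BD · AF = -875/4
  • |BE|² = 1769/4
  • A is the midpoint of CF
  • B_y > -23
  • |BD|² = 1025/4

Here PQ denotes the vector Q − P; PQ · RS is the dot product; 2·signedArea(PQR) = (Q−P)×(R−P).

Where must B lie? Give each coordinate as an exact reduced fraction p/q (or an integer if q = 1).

1. B_x = 19  [BD · AF = -875/4 ∩ BF · AD = -1175/4]
2. B_y = -45/2  [BD · AF = -875/4 ∩ BF · AD = -1175/4]
   → B = (19, -45/2)

B = (19, -45/2)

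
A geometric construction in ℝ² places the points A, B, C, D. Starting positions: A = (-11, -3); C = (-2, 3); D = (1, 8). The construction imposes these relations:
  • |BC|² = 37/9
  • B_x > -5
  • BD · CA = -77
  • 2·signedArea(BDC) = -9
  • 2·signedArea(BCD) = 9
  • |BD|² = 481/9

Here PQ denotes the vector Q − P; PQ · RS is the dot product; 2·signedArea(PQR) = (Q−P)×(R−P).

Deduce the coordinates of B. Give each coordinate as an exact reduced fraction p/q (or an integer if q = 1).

1. B_x = -4  [2·signedArea(BDC) = -9 ∩ BD · CA = -77]
2. B_y = 8/3  [2·signedArea(BDC) = -9 ∩ BD · CA = -77]
   → B = (-4, 8/3)

B = (-4, 8/3)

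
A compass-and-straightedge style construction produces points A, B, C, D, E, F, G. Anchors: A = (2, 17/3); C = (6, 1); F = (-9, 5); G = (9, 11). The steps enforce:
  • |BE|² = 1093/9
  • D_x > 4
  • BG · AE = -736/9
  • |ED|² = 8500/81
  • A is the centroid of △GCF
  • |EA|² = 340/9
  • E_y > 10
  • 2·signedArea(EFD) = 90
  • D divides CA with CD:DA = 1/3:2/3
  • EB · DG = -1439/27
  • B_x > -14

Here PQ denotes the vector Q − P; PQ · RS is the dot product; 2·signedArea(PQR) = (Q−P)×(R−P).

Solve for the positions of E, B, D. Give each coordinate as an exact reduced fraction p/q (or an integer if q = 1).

1. D_x = 14/3  [D divides CA with CD:DA = 1/3:2/3]
2. D_y = 23/9  [D divides CA with CD:DA = 1/3:2/3]
   → D = (14/3, 23/9)
3. E_x = -2  [line 22/9·x + 41/3·y + -409/3 = 0 ∩ |EA|² = 340/9]
4. E_y = 31/3  [line 22/9·x + 41/3·y + -409/3 = 0 ∩ |EA|² = 340/9]
   → E = (-2, 31/3)
5. B_x = -13  [BG · AE = -736/9 ∩ EB · DG = -1439/27]
6. B_y = 29/3  [BG · AE = -736/9 ∩ EB · DG = -1439/27]
   → B = (-13, 29/3)

B = (-13, 29/3)
D = (14/3, 23/9)
E = (-2, 31/3)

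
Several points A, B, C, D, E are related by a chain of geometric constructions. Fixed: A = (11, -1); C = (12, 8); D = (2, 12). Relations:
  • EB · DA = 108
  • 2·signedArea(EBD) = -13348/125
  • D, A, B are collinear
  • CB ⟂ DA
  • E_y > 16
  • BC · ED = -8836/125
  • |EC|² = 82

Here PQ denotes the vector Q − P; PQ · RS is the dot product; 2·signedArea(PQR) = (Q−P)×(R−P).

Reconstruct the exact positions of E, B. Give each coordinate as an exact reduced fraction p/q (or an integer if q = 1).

1. B_x = 889/125  [D, A, B are collinear ∩ CB ⟂ DA]
2. B_y = 577/125  [D, A, B are collinear ∩ CB ⟂ DA]
   → B = (889/125, 577/125)
3. E_x = 13  [2·signedArea(EBD) = -13348/125 ∩ EB · DA = 108]
4. E_y = 17  [2·signedArea(EBD) = -13348/125 ∩ EB · DA = 108]
   → E = (13, 17)

B = (889/125, 577/125)
E = (13, 17)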